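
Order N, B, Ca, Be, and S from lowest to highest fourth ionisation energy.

S < Ca < N < Be < B

The fourth ionization energy removes an electron from the +3 ion. For each element: N³⁺ still has 2 valence electrons; B³⁺ is the bare [He] core; Ca³⁺ is already 1 electron into the core; Be³⁺ is already 1 electron into the core; S³⁺ still has 3 valence electrons.
Usually core removal costs more than valence removal, but here the competition is close: a tightly held n=2 valence electron can cost more to remove than an n=3 core electron, so the actual values have to decide it.
Valence configurations: N³⁺ [He]2s², S³⁺ [Ne]3s²3p¹.
The numbers (kJ/mol): N 7475, B 25026, Ca 6491, Be 21007, S 4556.
Overall IE_4 order: S < Ca < N < Be < B.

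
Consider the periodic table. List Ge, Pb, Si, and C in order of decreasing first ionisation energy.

C > Si > Ge > Pb

First ionization energy rises across a period (greater Z_eff holds electrons more tightly) and falls down a group (valence electrons are farther from the nucleus).
All are in group 14, so first ionization energy increases up the group.
So from highest to lowest: C > Si > Ge > Pb.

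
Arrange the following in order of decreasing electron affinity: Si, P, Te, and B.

Te, Si, P, B

B is in period 2, group 13; Si is in period 3, group 14; P is in period 3, group 15; Te is in period 5, group 16.
Atoms with high Z_eff and room in the valence shell (especially the halogens) have the most exothermic electron affinities.
Here both period and group differ, so the two effects have to be weighed against each other.
P > B: the two effects oppose for this pair; the across-period effect wins (72 vs 27 kJ/mol).
Si > P: this pair runs against the simple trend — see the exception note.
Te > Si: period and group pull opposite ways; the across-period shift dominates (190 vs 134 kJ/mol).
Note the exception: Si has a higher electron affinity than P, contrary to the simple trend — adding an electron to P's half-filled 3p³ is unfavourable, so Si (3p²) has the more exothermic EA.
For reference (kJ/mol): B 27, Si 134, P 72, Te 190.
So from highest to lowest: Te > Si > P > B.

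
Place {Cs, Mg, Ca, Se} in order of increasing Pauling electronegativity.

Cs < Ca < Mg < Se

Mg is in period 3, group 2; Ca is in period 4, group 2; Se is in period 4, group 16; Cs is in period 6, group 1.
Electronegativity increases across a period and decreases down a group, tracking effective nuclear charge and atomic size.
Here both period and group differ, so the two effects have to be weighed against each other.
Ca > Cs: relative to Cs, both the across-period and down-group shifts push Ca's electronegativity up.
Mg > Ca: they share group 2; the group trend gives Mg the larger value.
Se > Mg: period and group pull opposite ways; the across-period shift dominates (2.55 vs 1.31).
Approximate values (Pauling): Mg 1.31, Ca 1.00, Se 2.55, Cs 0.79.
So from lowest to highest: Cs < Ca < Mg < Se.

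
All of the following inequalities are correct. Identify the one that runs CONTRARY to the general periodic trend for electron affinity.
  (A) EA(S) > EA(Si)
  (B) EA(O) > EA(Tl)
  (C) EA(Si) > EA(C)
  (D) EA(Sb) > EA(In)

(C)

The general trend: electron affinity increases across a period and decreases down a group.
(A) S (period 3, group 16) vs Si (period 3, group 14): the stated order agrees with the simple trend.
(B) O (period 2, group 16) vs Tl (period 6, group 13): the stated order agrees with the simple trend.
(C) Si (period 3, group 14) vs C (period 2, group 14): the stated order contradicts the simple trend.
(D) Sb (period 5, group 15) vs In (period 5, group 13): the stated order agrees with the simple trend.
The exception is (C): Si's larger, more diffuse 3p orbitals accept an added electron slightly more readily than C's compact 2p.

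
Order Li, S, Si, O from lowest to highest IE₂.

Si < S < O < Li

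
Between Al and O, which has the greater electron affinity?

O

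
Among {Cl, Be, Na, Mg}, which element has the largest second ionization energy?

Na

Consider each +1 ion: Cl⁺ still has 6 valence electrons; Be⁺ still has 1 valence electron; Na⁺ is the bare [Ne] core; Mg⁺ still has 1 valence electron.
Breaking into a closed-shell core is much more expensive than removing a leftover valence electron — Na has the largest IE_2 here.
Valence configurations: Cl⁺ [Ne]3s²3p⁴, Be⁺ [He]2s¹, Mg⁺ [Ne]3s¹.
Approximate IE_2 values (kJ/mol): Cl 2298, Be 1757, Na 4562, Mg 1451.
So the second ionization energies run Mg < Be < Cl < Na.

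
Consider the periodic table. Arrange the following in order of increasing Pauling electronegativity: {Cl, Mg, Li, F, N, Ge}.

Li < Mg < Ge < N < Cl < F

Li is in period 2, group 1; N is in period 2, group 15; F is in period 2, group 17; Mg is in period 3, group 2; Cl is in period 3, group 17; Ge is in period 4, group 14.
Electronegativity increases across a period and decreases down a group, tracking effective nuclear charge and atomic size.
These span different periods and groups, so the two trends combine.
Mg > Li: period and group pull opposite ways; the across-period shift dominates (1.31 vs 0.98).
Ge > Mg: the two effects oppose for this pair; the across-period effect wins (2.01 vs 1.31).
N > Ge: both effects reinforce here, so N is clearly the higher of the two.
Cl > N: the two effects oppose for this pair; the across-period effect wins (3.16 vs 3.04).
F > Cl: F sits above Cl in group 17, so the down-group effect alone puts F higher.
Tabulated electronegativity (Pauling): Li 0.98, N 3.04, F 3.98, Mg 1.31, Cl 3.16, Ge 2.01.
So from lowest to highest: Li < Mg < Ge < N < Cl < F.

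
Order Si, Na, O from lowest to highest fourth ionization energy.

Si < O < Na

IE_4 is the cost of taking one more electron from the +3 cation: Si³⁺ still has 1 valence electron; Na³⁺ is already 2 electrons into the core; O³⁺ still has 3 valence electrons.
Breaking into a closed-shell core is much more expensive than removing a leftover valence electron — Na has the largest IE_4 here.
Valence configurations: Si³⁺ [Ne]3s¹, O³⁺ [He]2s²2p¹.
The numbers (kJ/mol): Si 4356, Na 9543, O 7469.
Overall IE_4 order: Si < O < Na.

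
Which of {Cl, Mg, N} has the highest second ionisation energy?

After 1 electron has been removed, what remains? Cl⁺ still has 6 valence electrons; Mg⁺ still has 1 valence electron; N⁺ still has 4 valence electrons.
All are still removing valence electrons, so compare the +1 ions as you would atoms: IE_2 generally rises across a period (higher Z_eff) and falls down a group (larger shell), subject to the usual subshell exceptions.
Valence configurations: Cl⁺ [Ne]3s²3p⁴, Mg⁺ [Ne]3s¹, N⁺ [He]2s²2p².
Approximate IE_2 values (kJ/mol): Cl 2298, Mg 1451, N 2856.
Overall IE_2 order: Mg < Cl < N.

N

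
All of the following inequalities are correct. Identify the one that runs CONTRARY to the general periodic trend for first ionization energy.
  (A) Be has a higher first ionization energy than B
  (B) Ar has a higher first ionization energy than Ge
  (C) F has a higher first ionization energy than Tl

(A)

The general trend: first ionization energy increases across a period and decreases down a group.
(A) Be (period 2, group 2) vs B (period 2, group 13): the stated order contradicts the simple trend.
(B) Ar (period 3, group 18) vs Ge (period 4, group 14): the stated order agrees with the simple trend.
(C) F (period 2, group 17) vs Tl (period 6, group 13): the stated order agrees with the simple trend.
The exception is (A): removing B's lone 2p electron is easier than breaking Be's filled 2s².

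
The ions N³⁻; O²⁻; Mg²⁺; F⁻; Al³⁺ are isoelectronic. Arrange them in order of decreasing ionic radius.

N³⁻ > O²⁻ > F⁻ > Mg²⁺ > Al³⁺

All of these have 10 electrons, so size is governed by nuclear charge alone: the more protons, the stronger the pull on the same electron cloud, and the smaller the ion.
Nuclear charges: Al³⁺ (Z=13), Mg²⁺ (Z=12), F⁻ (Z=9), O²⁻ (Z=8), N³⁻ (Z=7).
Largest to smallest: N³⁻ > O²⁻ > F⁻ > Mg²⁺ > Al³⁺.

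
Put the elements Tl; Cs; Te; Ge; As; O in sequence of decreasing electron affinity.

O is in period 2, group 16; Ge is in period 4, group 14; As is in period 4, group 15; Te is in period 5, group 16; Cs is in period 6, group 1; Tl is in period 6, group 13.
EA tends to increase across a period and decrease down a group, though the pattern is less regular than for IE or radius.
Here both period and group differ, so the two effects have to be weighed against each other.
Cs > Tl: this pair runs against the simple trend — see the exception note.
As > Cs: relative to Cs, both the across-period and down-group shifts push As's electron affinity up.
Ge > As: this pair runs against the simple trend — see the exception note.
O > Ge: relative to Ge, both the across-period and down-group shifts push O's electron affinity up.
Te > O: this pair runs against the simple trend — see the exception note.
Note the exception: Cs has a higher electron affinity than Tl, contrary to the simple trend — Tl's ns²np¹ configuration gives only a small electron affinity — the sparsely filled np subshell binds an added electron weakly.
Note the exception: Ge has a higher electron affinity than As, contrary to the simple trend — adding an electron to As's half-filled 4p³ is unfavourable, so Ge (4p²) has the more exothermic EA.
Note the exception: Te has a higher electron affinity than O, contrary to the simple trend — O's compact 2p subshell gives strong electron–electron repulsion on the added electron.
For reference (kJ/mol): O 141, Ge 119, As 78, Te 190, Cs 46, Tl 19.
So from highest to lowest: Te > O > Ge > As > Cs > Tl.

Te, O, Ge, As, Cs, Tl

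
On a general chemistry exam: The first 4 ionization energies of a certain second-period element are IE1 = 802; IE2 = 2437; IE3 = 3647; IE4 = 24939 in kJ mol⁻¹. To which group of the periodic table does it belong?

Group 13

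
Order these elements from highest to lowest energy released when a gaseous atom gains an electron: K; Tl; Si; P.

Si > P > K > Tl

EA tends to increase across a period and decrease down a group, though the pattern is less regular than for IE or radius.
Here both period and group differ, so the two effects have to be weighed against each other.
K > Tl: period and group pull opposite ways; the down-group shift dominates (48 vs 19 kJ/mol).
P > K: both effects reinforce here, so P is clearly the higher of the two.
Si > P: this pair runs against the simple trend — see the exception note.
Note the exception: Si has a higher electron affinity than P, contrary to the simple trend — adding an electron to P's half-filled 3p³ is unfavourable, so Si (3p²) has the more exothermic EA.
For reference (kJ/mol): Si 134, P 72, K 48, Tl 19.
So from highest to lowest: Si > P > K > Tl.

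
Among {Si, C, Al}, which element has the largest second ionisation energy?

The second ionization energy removes an electron from the +1 ion. For each element: Si⁺ still has 3 valence electrons; C⁺ still has 3 valence electrons; Al⁺ still has 2 valence electrons.
All are still removing valence electrons, so compare the +1 ions as you would atoms: IE_2 generally rises across a period (higher Z_eff) and falls down a group (larger shell), subject to the usual subshell exceptions.
Valence configurations: Si⁺ [Ne]3s²3p¹, C⁺ [He]2s²2p¹, Al⁺ [Ne]3s².
Si⁺ loses a lone 3p electron whereas Al⁺ must break into a filled 3s² pair, so IE_2(Al) > IE_2(Si) even though Si has the higher nuclear charge.
The numbers (kJ/mol): Si 1577, C 2353, Al 1817.
Putting it together, IE_2: Si < Al < C.

C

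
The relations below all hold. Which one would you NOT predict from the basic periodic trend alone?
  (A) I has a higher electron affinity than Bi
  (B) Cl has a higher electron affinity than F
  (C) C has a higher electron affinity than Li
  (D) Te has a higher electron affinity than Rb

(B)

The general trend: electron affinity increases across a period and decreases down a group.
(A) I (period 5, group 17) vs Bi (period 6, group 15): the stated order agrees with the simple trend.
(B) Cl (period 3, group 17) vs F (period 2, group 17): the stated order contradicts the simple trend.
(C) C (period 2, group 14) vs Li (period 2, group 1): the stated order agrees with the simple trend.
(D) Te (period 5, group 16) vs Rb (period 5, group 1): the stated order agrees with the simple trend.
The exception is (B): F's small 2p subshell makes the incoming electron feel strong e⁻–e⁻ repulsion, so Cl actually releases more energy on gaining an electron.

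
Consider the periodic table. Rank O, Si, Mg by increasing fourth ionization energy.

Si < O < Mg

After 3 electrons have been removed, what remains? O³⁺ still has 3 valence electrons; Si³⁺ still has 1 valence electron; Mg³⁺ is already 1 electron into the core.
Core electrons are held far more tightly than valence electrons, so Mg tops the IE_4 order.
Valence configurations: O³⁺ [He]2s²2p¹, Si³⁺ [Ne]3s¹.
Approximate IE_4 values (kJ/mol): O 7469, Si 4356, Mg 10543.
Overall IE_4 order: Si < O < Mg.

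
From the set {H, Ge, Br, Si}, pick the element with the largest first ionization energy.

H

H is in period 1, group 1; Si is in period 3, group 14; Ge is in period 4, group 14; Br is in period 4, group 17.
Removing the outermost electron gets harder across a period and easier down a group.
Here both period and group differ, so the two effects have to be weighed against each other.
Si > Ge: they share group 14; the group trend gives Si the larger value.
Br > Si: the two effects oppose for this pair; the across-period effect wins (1140 vs 786 kJ/mol).
H > Br: the two effects oppose for this pair; the down-group effect wins (1312 vs 1140 kJ/mol).
For reference (kJ/mol): H 1312, Si 786, Ge 762, Br 1140.
The largest first ionization energy among these belongs to H.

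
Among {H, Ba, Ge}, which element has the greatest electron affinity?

EA tends to increase across a period and decrease down a group, though the pattern is less regular than for IE or radius.
These span different periods and groups, so the two trends combine.
H > Ba: the two effects oppose for this pair; the down-group effect wins (73 vs 14 kJ/mol).
Ge > H: the two effects oppose for this pair; the across-period effect wins (119 vs 73 kJ/mol).
Approximate values (kJ/mol): H 73, Ge 119, Ba 14.
The greatest electron affinity among these belongs to Ge.

Ge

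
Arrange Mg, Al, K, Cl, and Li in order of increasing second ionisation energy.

IE_2 is the cost of taking one more electron from the +1 cation: Mg⁺ still has 1 valence electron; Al⁺ still has 2 valence electrons; K⁺ is the bare [Ar] core; Cl⁺ still has 6 valence electrons; Li⁺ is the bare [He] core.
Breaking into a closed-shell core is much more expensive than removing a leftover valence electron — K and Li have the largest IE_2 here.
Valence configurations: Mg⁺ [Ne]3s¹, Al⁺ [Ne]3s², Cl⁺ [Ne]3s²3p⁴.
Approximate IE_2 values (kJ/mol): Mg 1451, Al 1817, K 3052, Cl 2298, Li 7298.
Overall IE_2 order: Mg < Al < Cl < K < Li.

Mg, Al, Cl, K, Li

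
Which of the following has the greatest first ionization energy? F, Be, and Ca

F

Be is in period 2, group 2; F is in period 2, group 17; Ca is in period 4, group 2.
Removing the outermost electron gets harder across a period and easier down a group.
These span different periods and groups, so the two trends combine.
Be > Ca: Be sits above Ca in group 2, so the down-group effect alone puts Be higher.
F > Be: both are in period 2; the period trend gives F the larger value.
Approximate values (kJ/mol): Be 900, F 1681, Ca 590.
The greatest first ionization energy among these belongs to F.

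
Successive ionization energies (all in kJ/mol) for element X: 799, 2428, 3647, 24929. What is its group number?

Group 13

Look for the largest jump between consecutive ionization energies: IE4/IE3 ≈ 6.8, far larger than any earlier ratio.
That jump marks the point where a core electron is being removed. So the atom has 3 valence electrons.
A main-group element with 3 valence electrons is in group 13.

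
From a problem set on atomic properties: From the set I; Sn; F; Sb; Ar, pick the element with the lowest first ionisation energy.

Sn

F is in period 2, group 17; Ar is in period 3, group 18; Sn is in period 5, group 14; Sb is in period 5, group 15; I is in period 5, group 17.
Across a period the outer electron is held more tightly (higher IE₁); down a group it sits in a higher shell, more shielded, and comes off more easily.
Here both period and group differ, so the two effects have to be weighed against each other.
Sb > Sn: both are in period 5; the period trend gives Sb the larger value.
I > Sb: I lies to the right of Sb in period 5, so the across-period effect alone puts I higher.
Ar > I: both effects reinforce here, so Ar is clearly the higher of the two.
F > Ar: period and group pull opposite ways; the down-group shift dominates (1681 vs 1521 kJ/mol).
Tabulated first ionization energy (kJ/mol): F 1681, Ar 1521, Sn 709, Sb 831, I 1008.
The lowest first ionisation energy among these belongs to Sn.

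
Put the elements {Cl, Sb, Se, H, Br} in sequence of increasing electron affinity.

H < Sb < Se < Br < Cl

EA tends to increase across a period and decrease down a group, though the pattern is less regular than for IE or radius.
Neither a single period nor a single group — weigh both effects.
Sb > H: period and group pull opposite ways; the across-period shift dominates (103 vs 73 kJ/mol).
Se > Sb: relative to Sb, both the across-period and down-group shifts push Se's electron affinity up.
Br > Se: Br lies to the right of Se in period 4, so the across-period effect alone puts Br higher.
Cl > Br: they share group 17; the group trend gives Cl the larger value.
For reference (kJ/mol): H 73, Cl 349, Se 195, Br 325, Sb 103.
So from lowest to highest: H < Sb < Se < Br < Cl.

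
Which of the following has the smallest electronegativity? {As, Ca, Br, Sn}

Ca

Smaller atoms with higher effective nuclear charge are more electronegative.
Neither a single period nor a single group — weigh both effects.
Sn > Ca: the two effects oppose for this pair; the across-period effect wins (1.96 vs 1.00).
As > Sn: relative to Sn, both the across-period and down-group shifts push As's electronegativity up.
Br > As: both are in period 4; the period trend gives Br the larger value.
For reference (Pauling): Ca 1.00, As 2.18, Br 2.96, Sn 1.96.
The smallest electronegativity among these belongs to Ca.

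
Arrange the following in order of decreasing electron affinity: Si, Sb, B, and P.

Si > Sb > P > B

B is in period 2, group 13; Si is in period 3, group 14; P is in period 3, group 15; Sb is in period 5, group 15.
EA tends to increase across a period and decrease down a group, though the pattern is less regular than for IE or radius.
Neither a single period nor a single group — weigh both effects.
P > B: the two effects oppose for this pair; the across-period effect wins (72 vs 27 kJ/mol).
Sb > P: this pair runs against the simple trend — see the exception note.
Si > Sb: the two effects oppose for this pair; the down-group effect wins (134 vs 103 kJ/mol).
Note the exception: Sb has a higher electron affinity than P, contrary to the simple trend — both are half-filled np³, but the pairing/repulsion penalty for the added electron shrinks as the p orbitals become larger and more diffuse down the group, and for Sb that outweighs the weaker nuclear attraction.
Note the exception: Si has a higher electron affinity than P, contrary to the simple trend — adding an electron to P's half-filled 3p³ is unfavourable, so Si (3p²) has the more exothermic EA.
Approximate values (kJ/mol): B 27, Si 134, P 72, Sb 103.
So from highest to lowest: Si > Sb > P > B.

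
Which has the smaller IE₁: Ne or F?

Removing the outermost electron gets harder across a period and easier down a group.
All lie in period 2, so first ionization energy increases left to right.
So F has the smaller IE₁ (F < Ne).

F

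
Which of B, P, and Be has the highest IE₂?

IE_2 is the cost of taking one more electron from the +1 cation: B⁺ still has 2 valence electrons; P⁺ still has 4 valence electrons; Be⁺ still has 1 valence electron.
All are still removing valence electrons, so compare the +1 ions as you would atoms: IE_2 generally rises across a period (higher Z_eff) and falls down a group (larger shell), subject to the usual subshell exceptions.
Valence configurations: B⁺ [He]2s², P⁺ [Ne]3s²3p², Be⁺ [He]2s¹.
The numbers (kJ/mol): B 2427, P 1907, Be 1757.
Hence IE_2: Be < P < B.

B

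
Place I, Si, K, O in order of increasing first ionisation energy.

O is in period 2, group 16; Si is in period 3, group 14; K is in period 4, group 1; I is in period 5, group 17.
Across a period the outer electron is held more tightly (higher IE₁); down a group it sits in a higher shell, more shielded, and comes off more easily.
Neither a single period nor a single group — weigh both effects.
Si > K: relative to K, both the across-period and down-group shifts push Si's first ionization energy up.
I > Si: the two effects oppose for this pair; the across-period effect wins (1008 vs 786 kJ/mol).
O > I: the two effects oppose for this pair; the down-group effect wins (1314 vs 1008 kJ/mol).
Approximate values (kJ/mol): O 1314, Si 786, K 419, I 1008.
So from lowest to highest: K < Si < I < O.

K, Si, I, O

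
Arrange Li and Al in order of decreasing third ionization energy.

IE_3 is the cost of taking one more electron from the +2 cation: Li²⁺ is already 1 electron into the core; Al²⁺ still has 1 valence electron.
Breaking into a closed-shell core is much more expensive than removing a leftover valence electron — Li has the largest IE_3 here.
The numbers (kJ/mol): Li 11815, Al 2745.
Hence IE_3: Al < Li.

Li, Al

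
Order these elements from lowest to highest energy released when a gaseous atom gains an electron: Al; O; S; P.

O is in period 2, group 16; Al is in period 3, group 13; P is in period 3, group 15; S is in period 3, group 16.
Atoms with high Z_eff and room in the valence shell (especially the halogens) have the most exothermic electron affinities.
These span different periods and groups, so the two trends combine.
P > Al: both are in period 3; the period trend gives P the larger value.
O > P: both effects reinforce here, so O is clearly the higher of the two.
S > O: this pair runs against the simple trend — see the exception note.
Note the exception: S has a higher electron affinity than O, contrary to the simple trend — the compact 2p subshell of O repels the added electron more than S's larger 3p does.
Approximate values (kJ/mol): O 141, Al 42, P 72, S 200.
So from lowest to highest: Al < P < O < S.

Al < P < O < S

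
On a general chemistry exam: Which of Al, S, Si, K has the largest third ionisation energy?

K

Consider each +2 ion: Al²⁺ still has 1 valence electron; S²⁺ still has 4 valence electrons; Si²⁺ still has 2 valence electrons; K²⁺ is already 1 electron into the core.
Pulling an electron out of a noble-gas core costs far more than removing a remaining valence electron, so K sits at the high end of IE_3.
Valence configurations: Al²⁺ [Ne]3s¹, S²⁺ [Ne]3s²3p², Si²⁺ [Ne]3s².
The numbers (kJ/mol): Al 2745, S 3357, Si 3232, K 4420.
So the third ionization energies run Al < Si < S < K.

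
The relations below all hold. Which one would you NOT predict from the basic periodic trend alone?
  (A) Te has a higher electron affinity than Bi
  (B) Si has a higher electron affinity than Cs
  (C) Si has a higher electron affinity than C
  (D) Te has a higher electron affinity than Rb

The general trend: electron affinity increases across a period and decreases down a group.
(A) Te (period 5, group 16) vs Bi (period 6, group 15): the stated order agrees with the simple trend.
(B) Si (period 3, group 14) vs Cs (period 6, group 1): the stated order agrees with the simple trend.
(C) Si (period 3, group 14) vs C (period 2, group 14): the stated order contradicts the simple trend.
(D) Te (period 5, group 16) vs Rb (period 5, group 1): the stated order agrees with the simple trend.
The exception is (C): Si's larger, more diffuse 3p orbitals accept an added electron slightly more readily than C's compact 2p.

(C)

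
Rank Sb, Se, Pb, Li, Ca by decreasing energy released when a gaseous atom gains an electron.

Adding an electron releases more energy for atoms nearer the top right (short of the noble gases).
Here both period and group differ, so the two effects have to be weighed against each other.
Pb > Ca: the two effects oppose for this pair; the across-period effect wins (35 vs 2 kJ/mol).
Li > Pb: period and group pull opposite ways; the down-group shift dominates (60 vs 35 kJ/mol).
Sb > Li: period and group pull opposite ways; the across-period shift dominates (103 vs 60 kJ/mol).
Se > Sb: relative to Sb, both the across-period and down-group shifts push Se's electron affinity up.
For reference (kJ/mol): Li 60, Ca 2, Se 195, Sb 103, Pb 35.
So from highest to lowest: Se > Sb > Li > Pb > Ca.

Se, Sb, Li, Pb, Ca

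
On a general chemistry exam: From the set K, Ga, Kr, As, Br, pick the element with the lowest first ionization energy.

First ionization energy rises across a period (greater Z_eff holds electrons more tightly) and falls down a group (valence electrons are farther from the nucleus).
All lie in period 4, so first ionization energy increases left to right.
The lowest first ionization energy among these belongs to K.

K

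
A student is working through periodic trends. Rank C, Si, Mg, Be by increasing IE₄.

Si, C, Mg, Be

IE_4 is the cost of taking one more electron from the +3 cation: C³⁺ still has 1 valence electron; Si³⁺ still has 1 valence electron; Mg³⁺ is already 1 electron into the core; Be³⁺ is already 1 electron into the core.
Core electrons are held far more tightly than valence electrons, so Mg and Be top the IE_4 order.
Valence configurations: C³⁺ [He]2s¹, Si³⁺ [Ne]3s¹.
The numbers (kJ/mol): C 6223, Si 4356, Mg 10543, Be 21007.
Hence IE_4: Si < C < Mg < Be.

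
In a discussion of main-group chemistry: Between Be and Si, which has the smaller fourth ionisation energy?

IE_4 is the cost of taking one more electron from the +3 cation: Be³⁺ is already 1 electron into the core; Si³⁺ still has 1 valence electron.
Core electrons are held far more tightly than valence electrons, so Be tops the IE_4 order.
Tabulated IE_4 (kJ/mol): Be 21007, Si 4356.
Putting it together, IE_4: Si < Be.

Si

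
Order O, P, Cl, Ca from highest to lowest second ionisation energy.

O > Cl > P > Ca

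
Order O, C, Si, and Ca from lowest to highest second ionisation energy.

Ca < Si < C < O

After 1 electron has been removed, what remains? O⁺ still has 5 valence electrons; C⁺ still has 3 valence electrons; Si⁺ still has 3 valence electrons; Ca⁺ still has 1 valence electron.
All are still removing valence electrons, so compare the +1 ions as you would atoms: IE_2 generally rises across a period (higher Z_eff) and falls down a group (larger shell), subject to the usual subshell exceptions.
Valence configurations: O⁺ [He]2s²2p³, C⁺ [He]2s²2p¹, Si⁺ [Ne]3s²3p¹, Ca⁺ [Ar]4s¹.
The numbers (kJ/mol): O 3388, C 2353, Si 1577, Ca 1145.
Overall IE_2 order: Ca < Si < C < O.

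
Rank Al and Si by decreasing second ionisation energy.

Al > Si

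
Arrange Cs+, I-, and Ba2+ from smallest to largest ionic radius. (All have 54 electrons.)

Ba2+, Cs+, I-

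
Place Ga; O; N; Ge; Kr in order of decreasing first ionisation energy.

N, Kr, O, Ge, Ga

IE₁ increases left→right with effective nuclear charge and decreases top→bottom as the valence shell moves farther out.
Here both period and group differ, so the two effects have to be weighed against each other.
Ge > Ga: Ge lies to the right of Ga in period 4, so the across-period effect alone puts Ge higher.
O > Ge: relative to Ge, both the across-period and down-group shifts push O's first ionization energy up.
Kr > O: period and group pull opposite ways; the across-period shift dominates (1351 vs 1314 kJ/mol).
N > Kr: the two effects oppose for this pair; the down-group effect wins (1402 vs 1351 kJ/mol).
Note the exception: N has a higher first ionization energy than O, contrary to the simple trend — pairing an electron in O's 2p⁴ costs repulsion energy, so O ionizes more easily than half-filled N (2p³).
Tabulated first ionization energy (kJ/mol): N 1402, O 1314, Ga 579, Ge 762, Kr 1351.
So from highest to lowest: N > Kr > O > Ge > Ga.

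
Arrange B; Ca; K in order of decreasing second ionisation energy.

After 1 electron has been removed, what remains? B⁺ still has 2 valence electrons; Ca⁺ still has 1 valence electron; K⁺ is the bare [Ar] core.
Pulling an electron out of a noble-gas core costs far more than removing a remaining valence electron, so K sits at the high end of IE_2.
Valence configurations: B⁺ [He]2s², Ca⁺ [Ar]4s¹.
Approximate IE_2 values (kJ/mol): B 2427, Ca 1145, K 3052.
Putting it together, IE_2: Ca < B < K.

K, B, Ca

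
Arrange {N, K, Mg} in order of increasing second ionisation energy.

Mg < N < K

After 1 electron has been removed, what remains? N⁺ still has 4 valence electrons; K⁺ is the bare [Ar] core; Mg⁺ still has 1 valence electron.
Pulling an electron out of a noble-gas core costs far more than removing a remaining valence electron, so K sits at the high end of IE_2.
Valence configurations: N⁺ [He]2s²2p², Mg⁺ [Ne]3s¹.
The numbers (kJ/mol): N 2856, K 3052, Mg 1451.
Hence IE_2: Mg < N < K.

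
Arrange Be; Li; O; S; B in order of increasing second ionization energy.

Be, S, B, O, Li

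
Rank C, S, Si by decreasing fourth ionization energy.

C > S > Si

Consider each +3 ion: C³⁺ still has 1 valence electron; S³⁺ still has 3 valence electrons; Si³⁺ still has 1 valence electron.
All are still removing valence electrons, so compare the +3 ions as you would atoms: IE_4 generally rises across a period (higher Z_eff) and falls down a group (larger shell), subject to the usual subshell exceptions.
Valence configurations: C³⁺ [He]2s¹, S³⁺ [Ne]3s²3p¹, Si³⁺ [Ne]3s¹.
Tabulated IE_4 (kJ/mol): C 6223, S 4556, Si 4356.
Putting it together, IE_4: Si < S < C.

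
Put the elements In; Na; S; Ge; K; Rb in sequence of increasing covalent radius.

Atomic radius shrinks across a period as nuclear charge pulls the same shell inward, and grows down a group as new shells are added.
Here both period and group differ, so the two effects have to be weighed against each other.
Ge > S: relative to S, both the across-period and down-group shifts push Ge's atomic radius up.
In > Ge: relative to Ge, both the across-period and down-group shifts push In's atomic radius up.
Na > In: the two effects oppose for this pair; the across-period effect wins (155 vs 142 pm).
K > Na: K sits below Na in group 1, so the down-group effect alone puts K larger.
Rb > K: they share group 1; the group trend gives Rb the larger value.
Tabulated atomic radius (pm): Na 155, S 103, K 196, Ge 121, Rb 210, In 142.
So from smallest to largest: S < Ge < In < Na < K < Rb.

S, Ge, In, Na, K, Rb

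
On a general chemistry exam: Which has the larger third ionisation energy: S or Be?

After 2 electrons have been removed, what remains? S²⁺ still has 4 valence electrons; Be²⁺ is the bare [He] core.
Breaking into a closed-shell core is much more expensive than removing a leftover valence electron — Be has the largest IE_3 here.
Approximate IE_3 values (kJ/mol): S 3357, Be 14849.
Putting it together, IE_3: S < Be.

Be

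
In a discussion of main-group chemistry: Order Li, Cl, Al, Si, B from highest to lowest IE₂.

Li > B > Cl > Al > Si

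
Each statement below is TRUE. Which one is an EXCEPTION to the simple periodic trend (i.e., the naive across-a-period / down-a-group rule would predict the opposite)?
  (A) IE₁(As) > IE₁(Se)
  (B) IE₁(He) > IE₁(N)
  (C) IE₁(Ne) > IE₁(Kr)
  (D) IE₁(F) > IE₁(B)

The general trend: IE₁ increases across a period and decreases down a group.
(A) As (period 4, group 15) vs Se (period 4, group 16): the stated order contradicts the simple trend.
(B) He (period 1, group 18) vs N (period 2, group 15): the stated order agrees with the simple trend.
(C) Ne (period 2, group 18) vs Kr (period 4, group 18): the stated order agrees with the simple trend.
(D) F (period 2, group 17) vs B (period 2, group 13): the stated order agrees with the simple trend.
The exception is (A): Se (4p⁴) ionizes more easily than half-filled As (4p³).

(A)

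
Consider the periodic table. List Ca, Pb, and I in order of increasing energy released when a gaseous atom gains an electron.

Ca, Pb, I

Ca is in period 4, group 2; I is in period 5, group 17; Pb is in period 6, group 14.
EA tends to increase across a period and decrease down a group, though the pattern is less regular than for IE or radius.
These span different periods and groups, so the two trends combine.
Pb > Ca: period and group pull opposite ways; the across-period shift dominates (35 vs 2 kJ/mol).
I > Pb: both effects reinforce here, so I is clearly the higher of the two.
For reference (kJ/mol): Ca 2, I 295, Pb 35.
So from lowest to highest: Ca < Pb < I.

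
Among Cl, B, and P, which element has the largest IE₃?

Cl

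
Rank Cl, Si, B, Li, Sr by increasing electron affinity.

Sr < B < Li < Si < Cl

Li is in period 2, group 1; B is in period 2, group 13; Si is in period 3, group 14; Cl is in period 3, group 17; Sr is in period 5, group 2.
EA tends to increase across a period and decrease down a group, though the pattern is less regular than for IE or radius.
These span different periods and groups, so the two trends combine.
B > Sr: both effects reinforce here, so B is clearly the higher of the two.
Li > B: this pair runs against the simple trend — see the exception note.
Si > Li: period and group pull opposite ways; the across-period shift dominates (134 vs 60 kJ/mol).
Cl > Si: both are in period 3; the period trend gives Cl the larger value.
Note the exception: Li has a higher electron affinity than B, contrary to the simple trend — B's ns²np¹ configuration gives only a small electron affinity — the sparsely filled np subshell binds an added electron weakly.
Approximate values (kJ/mol): Li 60, B 27, Si 134, Cl 349, Sr 5.
So from lowest to highest: Sr < B < Li < Si < Cl.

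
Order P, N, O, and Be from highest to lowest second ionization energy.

IE_2 is the cost of taking one more electron from the +1 cation: P⁺ still has 4 valence electrons; N⁺ still has 4 valence electrons; O⁺ still has 5 valence electrons; Be⁺ still has 1 valence electron.
All are still removing valence electrons, so compare the +1 ions as you would atoms: IE_2 generally rises across a period (higher Z_eff) and falls down a group (larger shell), subject to the usual subshell exceptions.
Valence configurations: P⁺ [Ne]3s²3p², N⁺ [He]2s²2p², O⁺ [He]2s²2p³, Be⁺ [He]2s¹.
The numbers (kJ/mol): P 1907, N 2856, O 3388, Be 1757.
Putting it together, IE_2: Be < P < N < O.

O > N > P > Be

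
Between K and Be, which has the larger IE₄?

Be

Consider each +3 ion: K³⁺ is already 2 electrons into the core; Be³⁺ is already 1 electron into the core.
All of these are removing an electron from a noble-gas core or deeper; the smaller core (lower principal quantum number) is held far more tightly, and within a period the higher nuclear charge binds the same core more tightly.
The numbers (kJ/mol): K 5877, Be 21007.
Putting it together, IE_4: K < Be.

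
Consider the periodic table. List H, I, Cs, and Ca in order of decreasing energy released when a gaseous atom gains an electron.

H is in period 1, group 1; Ca is in period 4, group 2; I is in period 5, group 17; Cs is in period 6, group 1.
Atoms with high Z_eff and room in the valence shell (especially the halogens) have the most exothermic electron affinities.
Here both period and group differ, so the two effects have to be weighed against each other.
Cs > Ca: this pair runs against the simple trend — see the exception note.
H > Cs: they share group 1; the group trend gives H the larger value.
I > H: the two effects oppose for this pair; the across-period effect wins (295 vs 73 kJ/mol).
Note the exception: Cs has a higher electron affinity than Ca, contrary to the simple trend — adding an electron to Ca (ns²) has to open a new, higher-energy np subshell, which is unfavourable.
Tabulated electron affinity (kJ/mol): H 73, Ca 2, I 295, Cs 46.
So from highest to lowest: I > H > Cs > Ca.

I > H > Cs > Ca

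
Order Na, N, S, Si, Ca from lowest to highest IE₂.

IE_2 is the cost of taking one more electron from the +1 cation: Na⁺ is the bare [Ne] core; N⁺ still has 4 valence electrons; S⁺ still has 5 valence electrons; Si⁺ still has 3 valence electrons; Ca⁺ still has 1 valence electron.
Pulling an electron out of a noble-gas core costs far more than removing a remaining valence electron, so Na sits at the high end of IE_2.
Valence configurations: N⁺ [He]2s²2p², S⁺ [Ne]3s²3p³, Si⁺ [Ne]3s²3p¹, Ca⁺ [Ar]4s¹.
Approximate IE_2 values (kJ/mol): Na 4562, N 2856, S 2252, Si 1577, Ca 1145.
So the second ionization energies run Ca < Si < S < N < Na.

Ca < Si < S < N < Na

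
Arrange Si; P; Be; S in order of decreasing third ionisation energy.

Consider each +2 ion: Si²⁺ still has 2 valence electrons; P²⁺ still has 3 valence electrons; Be²⁺ is the bare [He] core; S²⁺ still has 4 valence electrons.
Pulling an electron out of a noble-gas core costs far more than removing a remaining valence electron, so Be sits at the high end of IE_3.
Valence configurations: Si²⁺ [Ne]3s², P²⁺ [Ne]3s²3p¹, S²⁺ [Ne]3s²3p².
P²⁺ loses a lone 3p electron whereas Si²⁺ must break into a filled 3s² pair, so IE_3(Si) > IE_3(P) even though P has the higher nuclear charge.
Approximate IE_3 values (kJ/mol): Si 3232, P 2914, Be 14849, S 3357.
So the third ionization energies run P < Si < S < Be.

Be, S, Si, P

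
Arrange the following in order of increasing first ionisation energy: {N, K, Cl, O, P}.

N is in period 2, group 15; O is in period 2, group 16; P is in period 3, group 15; Cl is in period 3, group 17; K is in period 4, group 1.
Across a period the outer electron is held more tightly (higher IE₁); down a group it sits in a higher shell, more shielded, and comes off more easily.
Neither a single period nor a single group — weigh both effects.
P > K: both effects reinforce here, so P is clearly the higher of the two.
Cl > P: both are in period 3; the period trend gives Cl the larger value.
O > Cl: period and group pull opposite ways; the down-group shift dominates (1314 vs 1251 kJ/mol).
N > O: this pair runs against the simple trend — see the exception note.
Note the exception: N has a higher first ionization energy than O, contrary to the simple trend — pairing an electron in O's 2p⁴ costs repulsion energy, so O ionizes more easily than half-filled N (2p³).
Tabulated first ionization energy (kJ/mol): N 1402, O 1314, P 1012, Cl 1251, K 419.
So from lowest to highest: K < P < Cl < O < N.

K, P, Cl, O, N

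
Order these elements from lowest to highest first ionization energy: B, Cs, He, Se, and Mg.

Cs < Mg < B < Se < He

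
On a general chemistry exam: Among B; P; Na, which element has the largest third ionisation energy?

Na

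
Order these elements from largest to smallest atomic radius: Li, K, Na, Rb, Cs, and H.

H is in period 1, group 1; Li is in period 2, group 1; Na is in period 3, group 1; K is in period 4, group 1; Rb is in period 5, group 1; Cs is in period 6, group 1.
Across a period the added protons contract the valence shell; down a group each new principal shell makes the atom larger.
All are in group 1, so atomic radius increases down the group.
So from largest to smallest: Cs > Rb > K > Na > Li > H.

Cs > Rb > K > Na > Li > H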